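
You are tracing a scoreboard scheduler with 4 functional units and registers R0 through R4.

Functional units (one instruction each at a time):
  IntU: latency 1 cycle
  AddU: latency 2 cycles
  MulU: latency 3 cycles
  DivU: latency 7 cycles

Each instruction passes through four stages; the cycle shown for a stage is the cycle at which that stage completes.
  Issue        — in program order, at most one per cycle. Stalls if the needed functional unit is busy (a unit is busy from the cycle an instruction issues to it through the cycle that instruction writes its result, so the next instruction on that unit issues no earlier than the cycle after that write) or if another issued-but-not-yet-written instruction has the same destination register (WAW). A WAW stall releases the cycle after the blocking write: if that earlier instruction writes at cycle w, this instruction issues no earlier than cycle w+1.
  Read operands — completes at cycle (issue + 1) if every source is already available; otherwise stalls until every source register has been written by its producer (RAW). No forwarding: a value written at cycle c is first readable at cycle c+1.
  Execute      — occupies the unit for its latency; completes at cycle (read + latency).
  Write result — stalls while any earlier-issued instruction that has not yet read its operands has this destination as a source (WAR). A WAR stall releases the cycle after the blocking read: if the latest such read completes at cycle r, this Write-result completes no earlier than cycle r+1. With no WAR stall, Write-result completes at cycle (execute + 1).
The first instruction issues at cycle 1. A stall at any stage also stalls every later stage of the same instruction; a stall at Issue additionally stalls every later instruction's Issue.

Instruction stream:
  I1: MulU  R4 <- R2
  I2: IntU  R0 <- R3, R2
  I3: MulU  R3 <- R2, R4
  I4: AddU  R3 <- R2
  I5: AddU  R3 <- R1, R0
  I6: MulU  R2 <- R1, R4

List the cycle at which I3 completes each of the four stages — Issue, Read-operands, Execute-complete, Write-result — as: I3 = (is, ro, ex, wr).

I3 = (7, 8, 11, 12)

[1] I1→MulU
[2] I1 RO | I2→IntU
[3] I2 RO
[4] I2 EX
[5] I1 EX | I2 WR R0
[6] I1 WR R4
[7] I3→MulU
[8] I3 RO
[11] I3 EX
[12] I3 WR R3
[13] I4→AddU
[14] I4 RO
[16] I4 EX
[17] I4 WR R3
[18] I5→AddU
[19] I5 RO | I6→MulU
[20] I6 RO
[21] I5 EX
[22] I5 WR R3
[23] I6 EX
[24] I6 WR R2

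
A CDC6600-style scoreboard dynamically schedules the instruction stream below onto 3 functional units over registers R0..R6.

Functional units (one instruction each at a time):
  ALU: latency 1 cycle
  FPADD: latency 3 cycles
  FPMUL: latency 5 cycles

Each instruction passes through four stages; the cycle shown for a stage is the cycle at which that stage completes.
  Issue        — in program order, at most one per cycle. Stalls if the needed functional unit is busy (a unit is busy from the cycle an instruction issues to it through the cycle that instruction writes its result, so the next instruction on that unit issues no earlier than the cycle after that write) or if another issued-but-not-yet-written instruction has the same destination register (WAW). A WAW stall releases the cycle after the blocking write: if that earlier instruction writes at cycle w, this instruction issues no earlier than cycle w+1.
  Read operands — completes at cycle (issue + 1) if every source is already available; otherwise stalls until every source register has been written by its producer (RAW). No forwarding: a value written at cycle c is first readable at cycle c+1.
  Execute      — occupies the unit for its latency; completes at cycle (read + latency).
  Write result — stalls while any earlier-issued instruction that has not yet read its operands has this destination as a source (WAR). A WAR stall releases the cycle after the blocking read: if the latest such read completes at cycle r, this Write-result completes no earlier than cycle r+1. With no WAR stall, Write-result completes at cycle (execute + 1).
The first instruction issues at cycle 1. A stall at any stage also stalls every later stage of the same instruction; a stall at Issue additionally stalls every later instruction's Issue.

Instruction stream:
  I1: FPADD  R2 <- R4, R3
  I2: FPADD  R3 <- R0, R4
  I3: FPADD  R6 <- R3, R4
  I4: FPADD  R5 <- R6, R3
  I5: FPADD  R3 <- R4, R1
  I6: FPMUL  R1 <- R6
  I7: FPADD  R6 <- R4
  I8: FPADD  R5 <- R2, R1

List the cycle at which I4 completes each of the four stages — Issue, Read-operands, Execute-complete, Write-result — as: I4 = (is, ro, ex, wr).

[1] I1 dispatched to FPADD
[2] I1 operands ready
[5] I1 complete
[6] R2←I1
[7] I2 dispatched to FPADD
[8] I2 operands ready
[11] I2 complete
[12] R3←I2
[13] I3 dispatched to FPADD
[14] I3 operands ready
[17] I3 complete
[18] R6←I3
[19] I4 dispatched to FPADD
[20] I4 operands ready
[23] I4 complete
[24] R5←I4
[25] I5 dispatched to FPADD
[26] I5 operands ready, I6 dispatched to FPMUL
[27] I6 operands ready
[29] I5 complete
[30] R3←I5
[31] I7 dispatched to FPADD
[32] I6 complete, I7 operands ready
[33] R1←I6
[35] I7 complete
[36] R6←I7
[37] I8 dispatched to FPADD
[38] I8 operands ready
[41] I8 complete
[42] R5←I8

I4 = (19, 20, 23, 24)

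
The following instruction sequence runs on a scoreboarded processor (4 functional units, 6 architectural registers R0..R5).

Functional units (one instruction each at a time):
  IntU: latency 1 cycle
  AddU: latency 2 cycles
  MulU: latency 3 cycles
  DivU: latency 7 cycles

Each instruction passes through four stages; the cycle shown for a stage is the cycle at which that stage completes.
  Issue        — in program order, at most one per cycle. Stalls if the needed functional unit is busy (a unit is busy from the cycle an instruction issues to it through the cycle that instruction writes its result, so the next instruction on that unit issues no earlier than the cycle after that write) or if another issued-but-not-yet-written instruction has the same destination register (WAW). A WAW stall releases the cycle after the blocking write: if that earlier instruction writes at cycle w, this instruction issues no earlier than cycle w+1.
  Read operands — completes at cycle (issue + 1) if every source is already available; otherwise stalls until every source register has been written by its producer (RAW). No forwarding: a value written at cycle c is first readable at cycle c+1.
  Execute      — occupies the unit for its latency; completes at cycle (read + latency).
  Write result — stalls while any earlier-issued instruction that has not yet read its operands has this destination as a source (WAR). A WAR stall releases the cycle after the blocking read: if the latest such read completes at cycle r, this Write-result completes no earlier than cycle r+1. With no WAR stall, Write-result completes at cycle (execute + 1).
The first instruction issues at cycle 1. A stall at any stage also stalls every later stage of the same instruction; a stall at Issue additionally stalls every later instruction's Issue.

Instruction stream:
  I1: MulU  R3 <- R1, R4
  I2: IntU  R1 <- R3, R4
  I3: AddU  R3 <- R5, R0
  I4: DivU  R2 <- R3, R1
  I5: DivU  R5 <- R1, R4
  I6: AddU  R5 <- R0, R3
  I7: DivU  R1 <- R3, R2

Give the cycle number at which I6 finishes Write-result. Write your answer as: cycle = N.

t=1  I1→MulU
t=2  I1 RO · I2→IntU
t=5  I1 EX
t=6  I1 WR R3
t=7  I2 RO · I3→AddU
t=8  I2 EX · I3 RO · I4→DivU
t=9  I2 WR R1
t=10  I3 EX
t=11  I3 WR R3
t=12  I4 RO
t=19  I4 EX
t=20  I4 WR R2
t=21  I5→DivU
t=22  I5 RO
t=29  I5 EX
t=30  I5 WR R5
t=31  I6→AddU
t=32  I6 RO · I7→DivU
t=33  I7 RO
t=34  I6 EX
t=35  I6 WR R5
t=40  I7 EX
t=41  I7 WR R1

cycle = 35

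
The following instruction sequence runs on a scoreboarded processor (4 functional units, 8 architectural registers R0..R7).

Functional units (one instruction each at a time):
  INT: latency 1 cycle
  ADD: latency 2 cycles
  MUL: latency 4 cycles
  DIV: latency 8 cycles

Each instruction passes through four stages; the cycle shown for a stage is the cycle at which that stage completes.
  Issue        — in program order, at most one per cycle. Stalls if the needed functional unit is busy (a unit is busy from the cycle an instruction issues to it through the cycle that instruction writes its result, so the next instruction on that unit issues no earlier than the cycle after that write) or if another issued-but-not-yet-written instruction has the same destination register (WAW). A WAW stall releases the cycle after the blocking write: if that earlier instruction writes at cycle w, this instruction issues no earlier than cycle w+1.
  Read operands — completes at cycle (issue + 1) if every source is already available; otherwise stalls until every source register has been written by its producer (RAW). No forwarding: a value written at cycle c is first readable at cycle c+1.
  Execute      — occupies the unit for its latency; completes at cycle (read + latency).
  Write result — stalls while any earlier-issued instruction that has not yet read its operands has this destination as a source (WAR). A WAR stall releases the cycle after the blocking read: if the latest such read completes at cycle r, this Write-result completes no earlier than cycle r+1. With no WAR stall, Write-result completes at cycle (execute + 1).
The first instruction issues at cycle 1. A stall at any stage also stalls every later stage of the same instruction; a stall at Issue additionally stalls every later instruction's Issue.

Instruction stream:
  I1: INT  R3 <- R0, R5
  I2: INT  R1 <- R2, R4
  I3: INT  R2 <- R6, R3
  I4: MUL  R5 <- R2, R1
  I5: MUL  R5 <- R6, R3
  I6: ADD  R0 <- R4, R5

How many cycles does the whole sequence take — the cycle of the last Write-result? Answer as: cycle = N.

cycle = 29

I1  is:1  ro:2  ex:3  wr:4
I2  is:5  ro:6  ex:7  wr:8  — struct: INT busy until I1 writes@4
I3  is:9  ro:10  ex:11  wr:12  — struct: INT busy until I2 writes@8
I4  is:10  ro:13  ex:17  wr:18  — RAW R2: wait I3 write@12
I5  is:19  ro:20  ex:24  wr:25  — struct: MUL busy until I4 writes@18
I6  is:20  ro:26  ex:28  wr:29  — RAW R5: wait I5 write@25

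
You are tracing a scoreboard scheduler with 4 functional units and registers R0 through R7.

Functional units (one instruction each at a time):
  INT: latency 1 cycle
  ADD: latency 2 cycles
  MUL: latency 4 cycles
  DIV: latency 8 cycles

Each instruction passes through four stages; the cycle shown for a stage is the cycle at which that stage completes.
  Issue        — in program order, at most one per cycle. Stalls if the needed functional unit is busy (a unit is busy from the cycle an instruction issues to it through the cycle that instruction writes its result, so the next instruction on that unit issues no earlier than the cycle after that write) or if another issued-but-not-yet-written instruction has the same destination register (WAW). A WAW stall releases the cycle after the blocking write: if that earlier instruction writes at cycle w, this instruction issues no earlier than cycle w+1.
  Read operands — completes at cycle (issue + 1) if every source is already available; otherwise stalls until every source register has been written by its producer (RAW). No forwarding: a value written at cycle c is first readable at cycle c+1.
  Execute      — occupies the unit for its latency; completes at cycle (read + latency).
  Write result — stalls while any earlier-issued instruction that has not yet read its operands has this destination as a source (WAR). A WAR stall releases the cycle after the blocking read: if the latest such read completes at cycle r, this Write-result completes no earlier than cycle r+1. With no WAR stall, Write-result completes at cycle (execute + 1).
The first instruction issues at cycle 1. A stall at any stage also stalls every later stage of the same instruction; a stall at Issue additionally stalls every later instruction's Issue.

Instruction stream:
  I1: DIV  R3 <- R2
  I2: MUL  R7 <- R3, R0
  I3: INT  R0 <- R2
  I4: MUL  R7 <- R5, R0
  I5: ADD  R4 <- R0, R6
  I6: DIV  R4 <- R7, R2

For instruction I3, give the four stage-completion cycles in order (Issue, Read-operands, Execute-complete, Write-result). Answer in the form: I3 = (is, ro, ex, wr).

  I1 | 1 | 2 | 10 | 11
  I2 | 2 | 12 | 16 | 17   RAW R3: wait I1 write@11
  I3 | 3 | 4 | 5 | 13   WAR R0: wait I2 read@12
  I4 | 18 | 19 | 23 | 24   struct: MUL busy until I2 writes@17
  I5 | 19 | 20 | 22 | 23
  I6 | 24 | 25 | 33 | 34   WAW R4: wait I5 write@23

I3 = (3, 4, 5, 13)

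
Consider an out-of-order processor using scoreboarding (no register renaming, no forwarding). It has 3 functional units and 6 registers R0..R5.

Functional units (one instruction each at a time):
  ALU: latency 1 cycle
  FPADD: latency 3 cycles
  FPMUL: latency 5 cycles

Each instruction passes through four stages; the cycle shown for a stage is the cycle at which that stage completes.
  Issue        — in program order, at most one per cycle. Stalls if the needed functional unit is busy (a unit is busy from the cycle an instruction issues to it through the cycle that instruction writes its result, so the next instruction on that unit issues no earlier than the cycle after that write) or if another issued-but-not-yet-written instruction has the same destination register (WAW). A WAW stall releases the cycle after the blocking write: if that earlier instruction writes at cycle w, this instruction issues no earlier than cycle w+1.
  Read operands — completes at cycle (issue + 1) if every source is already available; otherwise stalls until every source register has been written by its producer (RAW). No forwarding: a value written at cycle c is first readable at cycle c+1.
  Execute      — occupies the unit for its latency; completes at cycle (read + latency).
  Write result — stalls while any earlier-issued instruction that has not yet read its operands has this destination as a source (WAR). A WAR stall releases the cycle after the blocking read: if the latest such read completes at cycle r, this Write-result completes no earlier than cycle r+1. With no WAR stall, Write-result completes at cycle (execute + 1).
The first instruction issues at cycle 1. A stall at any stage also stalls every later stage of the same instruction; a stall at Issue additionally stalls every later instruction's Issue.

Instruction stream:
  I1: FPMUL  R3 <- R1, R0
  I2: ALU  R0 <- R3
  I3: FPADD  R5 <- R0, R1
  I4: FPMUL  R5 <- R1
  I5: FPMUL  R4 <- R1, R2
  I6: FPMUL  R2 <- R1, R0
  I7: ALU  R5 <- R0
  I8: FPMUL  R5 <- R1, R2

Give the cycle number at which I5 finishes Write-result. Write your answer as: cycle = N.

[I1] 1/2/7/8
[I2] 2/9/10/11  (RAW R3: wait I1 write@8)
[I3] 3/12/15/16  (RAW R0: wait I2 write@11)
[I4] 17/18/23/24  (WAW R5: wait I3 write@16)
[I5] 25/26/31/32  (struct: FPMUL busy until I4 writes@24)
[I6] 33/34/39/40  (struct: FPMUL busy until I5 writes@32)
[I7] 34/35/36/37
[I8] 41/42/47/48  (struct: FPMUL busy until I6 writes@40)

cycle = 32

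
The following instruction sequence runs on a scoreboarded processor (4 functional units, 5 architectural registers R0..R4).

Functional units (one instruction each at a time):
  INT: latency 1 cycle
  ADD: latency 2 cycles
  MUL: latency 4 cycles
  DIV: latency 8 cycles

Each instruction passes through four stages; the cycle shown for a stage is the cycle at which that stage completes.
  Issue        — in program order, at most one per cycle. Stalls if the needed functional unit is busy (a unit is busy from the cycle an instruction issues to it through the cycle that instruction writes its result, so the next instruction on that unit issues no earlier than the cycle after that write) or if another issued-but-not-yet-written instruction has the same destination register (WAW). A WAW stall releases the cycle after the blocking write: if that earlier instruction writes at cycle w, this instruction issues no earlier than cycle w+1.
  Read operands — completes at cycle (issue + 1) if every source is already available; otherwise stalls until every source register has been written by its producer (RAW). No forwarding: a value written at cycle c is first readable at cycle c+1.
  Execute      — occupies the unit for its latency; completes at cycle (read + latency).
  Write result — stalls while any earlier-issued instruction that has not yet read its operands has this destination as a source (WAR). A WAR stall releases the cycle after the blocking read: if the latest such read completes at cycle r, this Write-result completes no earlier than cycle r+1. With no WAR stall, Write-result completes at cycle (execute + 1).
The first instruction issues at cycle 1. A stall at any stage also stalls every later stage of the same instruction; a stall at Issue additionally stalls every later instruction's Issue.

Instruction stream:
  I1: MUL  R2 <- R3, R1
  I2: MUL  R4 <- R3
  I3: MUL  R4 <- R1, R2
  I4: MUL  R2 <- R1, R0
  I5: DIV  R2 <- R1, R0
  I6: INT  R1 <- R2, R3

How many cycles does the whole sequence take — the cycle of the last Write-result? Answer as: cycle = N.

  I1 | 1 | 2 | 6 | 7
  I2 | 8 | 9 | 13 | 14   struct: MUL busy until I1 writes@7
  I3 | 15 | 16 | 20 | 21   struct: MUL busy until I2 writes@14
  I4 | 22 | 23 | 27 | 28   struct: MUL busy until I3 writes@21
  I5 | 29 | 30 | 38 | 39   WAW R2: wait I4 write@28
  I6 | 30 | 40 | 41 | 42   RAW R2: wait I5 write@39

cycle = 42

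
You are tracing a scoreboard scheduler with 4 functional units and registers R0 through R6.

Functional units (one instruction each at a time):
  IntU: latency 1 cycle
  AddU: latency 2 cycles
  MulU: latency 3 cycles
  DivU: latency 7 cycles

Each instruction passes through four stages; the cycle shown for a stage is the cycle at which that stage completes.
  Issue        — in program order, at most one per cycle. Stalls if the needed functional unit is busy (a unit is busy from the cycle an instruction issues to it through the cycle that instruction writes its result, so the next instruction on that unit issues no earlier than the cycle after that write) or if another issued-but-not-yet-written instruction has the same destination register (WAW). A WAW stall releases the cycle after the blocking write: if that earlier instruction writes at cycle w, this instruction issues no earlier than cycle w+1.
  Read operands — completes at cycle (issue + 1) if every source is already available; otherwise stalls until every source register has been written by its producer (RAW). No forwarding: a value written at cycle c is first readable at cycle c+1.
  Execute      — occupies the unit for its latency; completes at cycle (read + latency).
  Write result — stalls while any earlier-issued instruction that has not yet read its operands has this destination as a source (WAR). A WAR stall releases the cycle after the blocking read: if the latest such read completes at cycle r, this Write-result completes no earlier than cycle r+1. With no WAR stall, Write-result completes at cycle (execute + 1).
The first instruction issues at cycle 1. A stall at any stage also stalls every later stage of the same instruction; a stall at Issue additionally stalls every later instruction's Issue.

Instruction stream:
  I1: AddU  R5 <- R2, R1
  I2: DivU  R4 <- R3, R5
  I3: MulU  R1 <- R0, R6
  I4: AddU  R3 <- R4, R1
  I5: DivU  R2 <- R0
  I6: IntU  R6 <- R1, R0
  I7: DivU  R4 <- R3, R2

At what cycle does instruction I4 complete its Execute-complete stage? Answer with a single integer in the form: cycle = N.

cycle = 17

I1  is:1  ro:2  ex:4  wr:5
I2  is:2  ro:6  ex:13  wr:14  — RAW R5: wait I1 write@5
I3  is:3  ro:4  ex:7  wr:8
I4  is:6  ro:15  ex:17  wr:18  — struct: AddU busy until I1 writes@5, RAW R4: wait I2 write@14
I5  is:15  ro:16  ex:23  wr:24  — struct: DivU busy until I2 writes@14
I6  is:16  ro:17  ex:18  wr:19
I7  is:25  ro:26  ex:33  wr:34  — struct: DivU busy until I5 writes@24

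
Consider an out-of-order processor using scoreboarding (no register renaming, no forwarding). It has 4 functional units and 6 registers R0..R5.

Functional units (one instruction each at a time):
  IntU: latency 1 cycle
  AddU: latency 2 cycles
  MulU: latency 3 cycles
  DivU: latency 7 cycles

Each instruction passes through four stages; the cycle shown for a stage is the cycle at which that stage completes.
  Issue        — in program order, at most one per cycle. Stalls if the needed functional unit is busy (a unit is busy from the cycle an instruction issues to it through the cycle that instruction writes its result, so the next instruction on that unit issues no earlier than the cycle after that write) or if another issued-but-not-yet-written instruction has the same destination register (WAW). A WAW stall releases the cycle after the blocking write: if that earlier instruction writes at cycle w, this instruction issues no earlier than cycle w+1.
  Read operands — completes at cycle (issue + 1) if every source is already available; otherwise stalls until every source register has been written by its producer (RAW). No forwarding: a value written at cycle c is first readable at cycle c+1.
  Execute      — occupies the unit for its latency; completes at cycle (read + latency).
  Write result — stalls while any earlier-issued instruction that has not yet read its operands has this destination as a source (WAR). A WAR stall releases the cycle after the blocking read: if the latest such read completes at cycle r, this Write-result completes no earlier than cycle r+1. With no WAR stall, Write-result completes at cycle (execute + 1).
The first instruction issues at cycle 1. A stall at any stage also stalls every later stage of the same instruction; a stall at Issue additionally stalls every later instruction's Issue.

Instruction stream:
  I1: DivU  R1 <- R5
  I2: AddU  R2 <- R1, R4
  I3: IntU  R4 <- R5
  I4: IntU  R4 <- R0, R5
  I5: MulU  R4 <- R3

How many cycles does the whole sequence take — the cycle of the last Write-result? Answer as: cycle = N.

c1: issue I1 (DivU)
c2: I1 read-ops | issue I2 (AddU)
c3: issue I3 (IntU)
c4: I3 read-ops
c5: I3 finished on IntU
c9: I1 finished on DivU
c10: I1→R1
c11: I2 read-ops
c12: I3→R4
c13: I2 finished on AddU | issue I4 (IntU)
c14: I2→R2 | I4 read-ops
c15: I4 finished on IntU
c16: I4→R4
c17: issue I5 (MulU)
c18: I5 read-ops
c21: I5 finished on MulU
c22: I5→R4

cycle = 22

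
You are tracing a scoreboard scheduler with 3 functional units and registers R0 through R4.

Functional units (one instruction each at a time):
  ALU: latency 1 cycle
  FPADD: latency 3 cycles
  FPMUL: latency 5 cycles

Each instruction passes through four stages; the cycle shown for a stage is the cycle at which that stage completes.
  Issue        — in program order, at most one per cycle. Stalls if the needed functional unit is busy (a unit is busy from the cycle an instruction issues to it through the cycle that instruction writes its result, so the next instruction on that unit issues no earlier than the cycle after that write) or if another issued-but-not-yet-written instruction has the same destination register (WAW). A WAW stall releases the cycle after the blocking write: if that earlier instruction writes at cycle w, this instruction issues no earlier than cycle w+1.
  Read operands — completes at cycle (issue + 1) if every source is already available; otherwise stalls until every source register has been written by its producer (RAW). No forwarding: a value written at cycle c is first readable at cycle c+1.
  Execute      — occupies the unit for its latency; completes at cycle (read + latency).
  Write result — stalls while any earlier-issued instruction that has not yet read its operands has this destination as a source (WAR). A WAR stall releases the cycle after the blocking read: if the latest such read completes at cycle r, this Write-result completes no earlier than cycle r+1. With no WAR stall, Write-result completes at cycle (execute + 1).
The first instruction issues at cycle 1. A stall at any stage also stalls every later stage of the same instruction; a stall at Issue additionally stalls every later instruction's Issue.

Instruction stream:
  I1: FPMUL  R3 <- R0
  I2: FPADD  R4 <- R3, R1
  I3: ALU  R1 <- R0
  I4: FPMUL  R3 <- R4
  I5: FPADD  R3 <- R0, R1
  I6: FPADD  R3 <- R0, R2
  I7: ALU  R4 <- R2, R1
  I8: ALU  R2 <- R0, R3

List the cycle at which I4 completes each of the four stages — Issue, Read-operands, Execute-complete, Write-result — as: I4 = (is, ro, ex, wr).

cycle 1: issue I1 (FPMUL)
cycle 2: I1 read-ops | issue I2 (FPADD)
cycle 3: issue I3 (ALU)
cycle 4: I3 read-ops
cycle 5: I3 finished on ALU
cycle 7: I1 finished on FPMUL
cycle 8: I1→R3
cycle 9: I2 read-ops | issue I4 (FPMUL)
cycle 10: I3→R1
cycle 12: I2 finished on FPADD
cycle 13: I2→R4
cycle 14: I4 read-ops
cycle 19: I4 finished on FPMUL
cycle 20: I4→R3
cycle 21: issue I5 (FPADD)
cycle 22: I5 read-ops
cycle 25: I5 finished on FPADD
cycle 26: I5→R3
cycle 27: issue I6 (FPADD)
cycle 28: I6 read-ops | issue I7 (ALU)
cycle 29: I7 read-ops
cycle 30: I7 finished on ALU
cycle 31: I6 finished on FPADD | I7→R4
cycle 32: I6→R3 | issue I8 (ALU)
cycle 33: I8 read-ops
cycle 34: I8 finished on ALU
cycle 35: I8→R2

I4 = (9, 14, 19, 20)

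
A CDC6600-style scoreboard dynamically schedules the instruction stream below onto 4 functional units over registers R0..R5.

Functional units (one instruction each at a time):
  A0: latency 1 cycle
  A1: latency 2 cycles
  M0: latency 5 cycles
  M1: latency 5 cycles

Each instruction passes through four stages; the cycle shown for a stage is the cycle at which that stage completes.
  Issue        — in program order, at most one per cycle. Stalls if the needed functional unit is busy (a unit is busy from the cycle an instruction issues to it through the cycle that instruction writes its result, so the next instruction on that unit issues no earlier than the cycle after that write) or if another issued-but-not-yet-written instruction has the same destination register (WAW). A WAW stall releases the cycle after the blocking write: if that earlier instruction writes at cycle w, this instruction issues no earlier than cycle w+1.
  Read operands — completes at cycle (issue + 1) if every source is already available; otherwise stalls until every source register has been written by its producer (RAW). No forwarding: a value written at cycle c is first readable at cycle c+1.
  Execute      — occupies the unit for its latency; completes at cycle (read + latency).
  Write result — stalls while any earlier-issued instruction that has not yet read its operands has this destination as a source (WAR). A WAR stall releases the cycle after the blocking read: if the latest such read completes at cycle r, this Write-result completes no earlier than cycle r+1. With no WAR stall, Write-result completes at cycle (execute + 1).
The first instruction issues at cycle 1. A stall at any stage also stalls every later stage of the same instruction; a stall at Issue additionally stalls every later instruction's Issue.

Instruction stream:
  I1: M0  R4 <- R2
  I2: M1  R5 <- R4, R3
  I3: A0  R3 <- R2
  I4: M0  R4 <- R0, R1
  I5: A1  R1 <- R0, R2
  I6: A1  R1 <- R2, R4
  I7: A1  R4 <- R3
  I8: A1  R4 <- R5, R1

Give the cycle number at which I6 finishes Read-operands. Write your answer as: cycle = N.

cycle = 17

I1  is:1  ro:2  ex:7  wr:8
I2  is:2  ro:9  ex:14  wr:15  — RAW R4: wait I1 write@8
I3  is:3  ro:4  ex:5  wr:10  — WAR R3: wait I2 read@9
I4  is:9  ro:10  ex:15  wr:16  — struct: M0 busy until I1 writes@8
I5  is:10  ro:11  ex:13  wr:14
I6  is:15  ro:17  ex:19  wr:20  — struct: A1 busy until I5 writes@14, RAW R4: wait I4 write@16
I7  is:21  ro:22  ex:24  wr:25  — struct: A1 busy until I6 writes@20
I8  is:26  ro:27  ex:29  wr:30  — struct: A1 busy until I7 writes@25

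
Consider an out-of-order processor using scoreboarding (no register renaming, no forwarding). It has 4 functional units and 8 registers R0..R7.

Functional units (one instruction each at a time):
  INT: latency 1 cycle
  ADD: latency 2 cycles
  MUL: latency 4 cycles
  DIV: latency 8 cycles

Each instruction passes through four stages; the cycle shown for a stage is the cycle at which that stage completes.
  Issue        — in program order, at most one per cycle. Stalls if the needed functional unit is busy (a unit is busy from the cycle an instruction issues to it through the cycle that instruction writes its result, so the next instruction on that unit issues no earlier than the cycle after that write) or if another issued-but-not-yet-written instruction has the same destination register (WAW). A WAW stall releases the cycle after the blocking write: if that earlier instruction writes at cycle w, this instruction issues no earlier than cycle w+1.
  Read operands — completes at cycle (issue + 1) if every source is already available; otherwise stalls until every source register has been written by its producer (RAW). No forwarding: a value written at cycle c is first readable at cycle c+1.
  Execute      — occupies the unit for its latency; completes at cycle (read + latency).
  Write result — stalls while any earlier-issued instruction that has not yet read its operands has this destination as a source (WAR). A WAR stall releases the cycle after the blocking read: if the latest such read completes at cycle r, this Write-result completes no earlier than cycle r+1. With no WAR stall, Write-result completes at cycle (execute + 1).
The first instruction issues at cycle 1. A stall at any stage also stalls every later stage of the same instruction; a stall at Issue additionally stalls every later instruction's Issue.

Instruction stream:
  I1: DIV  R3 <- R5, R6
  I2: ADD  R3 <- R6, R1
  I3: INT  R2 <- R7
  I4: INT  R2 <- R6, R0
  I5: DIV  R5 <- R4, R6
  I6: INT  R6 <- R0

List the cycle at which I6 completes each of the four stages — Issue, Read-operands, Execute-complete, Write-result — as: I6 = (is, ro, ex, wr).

  I1 | 1 | 2 | 10 | 11
  I2 | 12 | 13 | 15 | 16   WAW R3: wait I1 write@11
  I3 | 13 | 14 | 15 | 16
  I4 | 17 | 18 | 19 | 20   struct: INT busy until I3 writes@16
  I5 | 18 | 19 | 27 | 28
  I6 | 21 | 22 | 23 | 24   struct: INT busy until I4 writes@20

I6 = (21, 22, 23, 24)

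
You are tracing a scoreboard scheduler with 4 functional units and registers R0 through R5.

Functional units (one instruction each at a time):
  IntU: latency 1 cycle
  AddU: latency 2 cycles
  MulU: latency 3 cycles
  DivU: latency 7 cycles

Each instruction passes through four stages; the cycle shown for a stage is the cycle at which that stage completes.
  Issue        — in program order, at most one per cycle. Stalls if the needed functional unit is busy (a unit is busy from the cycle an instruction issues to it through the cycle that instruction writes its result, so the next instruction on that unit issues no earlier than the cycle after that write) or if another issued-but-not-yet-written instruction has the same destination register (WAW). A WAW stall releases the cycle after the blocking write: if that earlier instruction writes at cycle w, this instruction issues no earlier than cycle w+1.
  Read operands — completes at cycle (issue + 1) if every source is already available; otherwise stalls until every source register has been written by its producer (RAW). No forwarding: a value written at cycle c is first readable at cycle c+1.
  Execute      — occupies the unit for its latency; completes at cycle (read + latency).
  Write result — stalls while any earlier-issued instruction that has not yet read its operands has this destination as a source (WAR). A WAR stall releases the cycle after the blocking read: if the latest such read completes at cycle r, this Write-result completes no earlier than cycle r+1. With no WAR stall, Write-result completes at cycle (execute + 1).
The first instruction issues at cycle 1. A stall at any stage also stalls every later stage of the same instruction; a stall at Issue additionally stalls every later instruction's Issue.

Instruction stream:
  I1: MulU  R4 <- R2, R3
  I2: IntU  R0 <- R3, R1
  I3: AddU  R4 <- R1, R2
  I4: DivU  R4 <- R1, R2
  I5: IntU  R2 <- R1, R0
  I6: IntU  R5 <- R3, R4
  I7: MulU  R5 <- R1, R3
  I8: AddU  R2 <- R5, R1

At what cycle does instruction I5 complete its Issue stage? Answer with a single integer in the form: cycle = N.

c1: I1 dispatched to MulU
c2: I1 operands ready; I2 dispatched to IntU
c3: I2 operands ready
c4: I2 complete
c5: I1 complete; R0←I2
c6: R4←I1
c7: I3 dispatched to AddU
c8: I3 operands ready
c10: I3 complete
c11: R4←I3
c12: I4 dispatched to DivU
c13: I4 operands ready; I5 dispatched to IntU
c14: I5 operands ready
c15: I5 complete
c16: R2←I5
c17: I6 dispatched to IntU
c20: I4 complete
c21: R4←I4
c22: I6 operands ready
c23: I6 complete
c24: R5←I6
c25: I7 dispatched to MulU
c26: I7 operands ready; I8 dispatched to AddU
c29: I7 complete
c30: R5←I7
c31: I8 operands ready
c33: I8 complete
c34: R2←I8

cycle = 13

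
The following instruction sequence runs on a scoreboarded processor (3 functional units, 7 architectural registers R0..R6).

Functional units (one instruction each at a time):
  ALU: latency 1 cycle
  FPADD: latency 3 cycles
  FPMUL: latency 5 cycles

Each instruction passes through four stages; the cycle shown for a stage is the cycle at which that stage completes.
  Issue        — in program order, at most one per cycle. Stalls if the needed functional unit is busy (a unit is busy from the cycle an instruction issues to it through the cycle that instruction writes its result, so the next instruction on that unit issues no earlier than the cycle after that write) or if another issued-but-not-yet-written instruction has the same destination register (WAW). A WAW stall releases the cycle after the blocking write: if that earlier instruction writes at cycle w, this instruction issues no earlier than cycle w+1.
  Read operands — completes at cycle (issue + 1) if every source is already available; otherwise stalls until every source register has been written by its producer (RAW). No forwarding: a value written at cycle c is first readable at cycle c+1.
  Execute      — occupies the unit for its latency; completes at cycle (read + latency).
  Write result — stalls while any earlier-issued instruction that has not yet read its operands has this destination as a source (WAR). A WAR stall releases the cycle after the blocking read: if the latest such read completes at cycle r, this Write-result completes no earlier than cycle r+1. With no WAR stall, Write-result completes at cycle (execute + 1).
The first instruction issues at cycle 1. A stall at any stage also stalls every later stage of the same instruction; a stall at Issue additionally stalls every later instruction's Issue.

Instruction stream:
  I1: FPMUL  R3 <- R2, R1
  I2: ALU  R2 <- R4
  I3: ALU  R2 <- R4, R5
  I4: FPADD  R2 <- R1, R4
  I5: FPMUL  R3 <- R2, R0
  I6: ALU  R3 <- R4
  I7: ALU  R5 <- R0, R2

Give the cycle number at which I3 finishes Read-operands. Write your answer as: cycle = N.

I1 -> (1, 2, 7, 8)
I2 -> (2, 3, 4, 5)
I3 -> (6, 7, 8, 9)  // struct: ALU busy until I2 writes@5
I4 -> (10, 11, 14, 15)  // WAW R2: wait I3 write@9
I5 -> (11, 16, 21, 22)  // RAW R2: wait I4 write@15
I6 -> (23, 24, 25, 26)  // WAW R3: wait I5 write@22
I7 -> (27, 28, 29, 30)  // struct: ALU busy until I6 writes@26

cycle = 7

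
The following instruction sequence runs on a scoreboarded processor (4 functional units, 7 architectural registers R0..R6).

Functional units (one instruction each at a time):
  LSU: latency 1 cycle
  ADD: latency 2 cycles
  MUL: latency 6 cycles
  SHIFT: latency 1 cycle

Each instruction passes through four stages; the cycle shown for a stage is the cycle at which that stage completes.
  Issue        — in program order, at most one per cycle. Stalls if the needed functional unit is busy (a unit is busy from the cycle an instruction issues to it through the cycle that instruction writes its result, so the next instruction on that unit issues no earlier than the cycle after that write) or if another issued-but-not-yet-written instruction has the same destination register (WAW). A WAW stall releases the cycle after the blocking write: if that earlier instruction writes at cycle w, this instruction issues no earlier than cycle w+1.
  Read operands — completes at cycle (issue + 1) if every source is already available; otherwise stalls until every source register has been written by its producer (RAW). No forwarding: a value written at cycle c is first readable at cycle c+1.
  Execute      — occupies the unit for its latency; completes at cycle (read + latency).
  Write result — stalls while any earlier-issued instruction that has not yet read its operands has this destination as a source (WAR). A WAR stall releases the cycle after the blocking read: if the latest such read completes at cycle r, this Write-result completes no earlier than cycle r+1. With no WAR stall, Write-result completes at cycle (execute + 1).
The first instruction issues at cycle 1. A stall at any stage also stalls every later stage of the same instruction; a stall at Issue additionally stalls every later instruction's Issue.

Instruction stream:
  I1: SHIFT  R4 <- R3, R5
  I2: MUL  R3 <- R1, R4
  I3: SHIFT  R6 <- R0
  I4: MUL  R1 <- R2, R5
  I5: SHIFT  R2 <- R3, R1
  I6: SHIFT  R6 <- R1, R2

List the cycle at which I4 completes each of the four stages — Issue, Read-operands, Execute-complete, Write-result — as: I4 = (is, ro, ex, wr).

  I1 | 1 | 2 | 3 | 4
  I2 | 2 | 5 | 11 | 12   RAW R4: wait I1 write@4
  I3 | 5 | 6 | 7 | 8   struct: SHIFT busy until I1 writes@4
  I4 | 13 | 14 | 20 | 21   struct: MUL busy until I2 writes@12
  I5 | 14 | 22 | 23 | 24   RAW R1: wait I4 write@21
  I6 | 25 | 26 | 27 | 28   struct: SHIFT busy until I5 writes@24

I4 = (13, 14, 20, 21)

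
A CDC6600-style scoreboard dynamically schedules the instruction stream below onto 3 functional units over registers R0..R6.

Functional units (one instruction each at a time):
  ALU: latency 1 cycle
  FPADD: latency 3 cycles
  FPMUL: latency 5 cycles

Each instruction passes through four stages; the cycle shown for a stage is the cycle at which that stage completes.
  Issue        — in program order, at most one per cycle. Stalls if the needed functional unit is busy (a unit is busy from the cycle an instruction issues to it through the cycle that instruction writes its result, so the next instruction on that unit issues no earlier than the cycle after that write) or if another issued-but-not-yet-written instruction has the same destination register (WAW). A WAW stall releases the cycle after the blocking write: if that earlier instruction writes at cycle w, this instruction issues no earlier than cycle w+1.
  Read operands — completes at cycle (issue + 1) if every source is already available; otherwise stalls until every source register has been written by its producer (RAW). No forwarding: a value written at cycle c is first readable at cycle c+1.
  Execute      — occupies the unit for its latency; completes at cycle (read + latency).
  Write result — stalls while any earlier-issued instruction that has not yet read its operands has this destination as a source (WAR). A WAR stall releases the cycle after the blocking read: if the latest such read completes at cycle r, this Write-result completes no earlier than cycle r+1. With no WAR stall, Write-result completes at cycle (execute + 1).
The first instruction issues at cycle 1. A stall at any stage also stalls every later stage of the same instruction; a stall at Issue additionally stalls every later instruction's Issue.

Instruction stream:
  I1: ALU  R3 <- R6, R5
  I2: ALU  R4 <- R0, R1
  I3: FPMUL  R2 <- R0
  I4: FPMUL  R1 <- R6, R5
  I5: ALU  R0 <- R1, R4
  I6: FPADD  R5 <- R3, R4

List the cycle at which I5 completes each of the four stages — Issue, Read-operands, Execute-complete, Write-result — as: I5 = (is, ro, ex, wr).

I5 = (15, 22, 23, 24)

I1: IS=1 RO=2 EX=3 WR=4
I2: IS=5 RO=6 EX=7 WR=8  [struct: ALU busy until I1 writes@4]
I3: IS=6 RO=7 EX=12 WR=13
I4: IS=14 RO=15 EX=20 WR=21  [struct: FPMUL busy until I3 writes@13]
I5: IS=15 RO=22 EX=23 WR=24  [RAW R1: wait I4 write@21]
I6: IS=16 RO=17 EX=20 WR=21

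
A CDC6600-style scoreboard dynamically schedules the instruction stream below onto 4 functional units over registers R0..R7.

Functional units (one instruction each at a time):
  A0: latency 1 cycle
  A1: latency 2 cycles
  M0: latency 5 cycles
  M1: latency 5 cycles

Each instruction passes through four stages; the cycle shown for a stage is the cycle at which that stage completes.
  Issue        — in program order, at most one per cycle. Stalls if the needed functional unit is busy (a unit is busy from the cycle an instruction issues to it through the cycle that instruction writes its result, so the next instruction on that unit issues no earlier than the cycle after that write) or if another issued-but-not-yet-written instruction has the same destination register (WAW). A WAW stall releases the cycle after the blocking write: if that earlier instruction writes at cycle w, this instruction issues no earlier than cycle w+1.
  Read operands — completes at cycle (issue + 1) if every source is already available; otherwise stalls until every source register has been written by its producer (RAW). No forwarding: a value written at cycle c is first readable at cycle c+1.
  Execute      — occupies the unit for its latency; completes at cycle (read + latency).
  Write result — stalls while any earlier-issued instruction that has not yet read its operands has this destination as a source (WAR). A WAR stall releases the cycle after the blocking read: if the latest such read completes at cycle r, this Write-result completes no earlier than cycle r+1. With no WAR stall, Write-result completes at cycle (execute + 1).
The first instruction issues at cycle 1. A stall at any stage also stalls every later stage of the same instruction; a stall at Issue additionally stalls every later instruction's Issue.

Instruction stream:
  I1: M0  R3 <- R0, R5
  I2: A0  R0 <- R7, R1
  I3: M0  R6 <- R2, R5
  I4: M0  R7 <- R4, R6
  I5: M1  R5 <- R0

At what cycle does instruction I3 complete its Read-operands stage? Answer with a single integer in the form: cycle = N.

cycle = 10

[1] I1→M0
[2] I1 RO · I2→A0
[3] I2 RO
[4] I2 EX
[5] I2 WR R0
[7] I1 EX
[8] I1 WR R3
[9] I3→M0
[10] I3 RO
[15] I3 EX
[16] I3 WR R6
[17] I4→M0
[18] I4 RO · I5→M1
[19] I5 RO
[23] I4 EX
[24] I4 WR R7 · I5 EX
[25] I5 WR R5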